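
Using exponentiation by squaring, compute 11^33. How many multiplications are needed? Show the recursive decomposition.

Computing 11^33 by squaring (build up from 11^1; each line after the first costs one multiplication):

11^1 = 11
11^2 = (11^1)^2 = 11^2 = 121
11^4 = (11^2)^2 = 121^2 = 14641
11^8 = (11^4)^2 = 14641^2 = 214358881
11^16 = (11^8)^2 = 214358881^2 = 45949729863572161
11^32 = (11^16)^2 = 45949729863572161^2 = 2111377674535255285545615254209921
11^33 = 11 * 11^32 = 11 * 2111377674535255285545615254209921 = 23225154419887808141001767796309131

Result: 23225154419887808141001767796309131
Multiplications needed: 6 (6 lines after 11^1)

11^33 = 23225154419887808141001767796309131. Using exponentiation by squaring, this requires 6 multiplications. The key idea: if the exponent is even, square the half-power; if odd, multiply by the base once.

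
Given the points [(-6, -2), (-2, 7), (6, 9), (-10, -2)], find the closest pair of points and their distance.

Computing all pairwise distances among 4 points:

d((-6, -2), (-2, 7)) = 9.8489
d((-6, -2), (6, 9)) = 16.2788
d((-6, -2), (-10, -2)) = 4.0 <-- minimum
d((-2, 7), (6, 9)) = 8.2462
d((-2, 7), (-10, -2)) = 12.0416
d((6, 9), (-10, -2)) = 19.4165

Closest pair: (-6, -2) and (-10, -2) with distance 4.0

The closest pair is (-6, -2) and (-10, -2) with Euclidean distance 4.0. For 4 points, brute-force pairwise comparison is shown above. For large n, the divide-and-conquer algorithm (sort by x, recurse on halves, check the dividing strip) achieves O(n log n).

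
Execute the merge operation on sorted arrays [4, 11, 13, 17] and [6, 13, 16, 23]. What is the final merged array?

Merging process:

Compare 4 vs 6: take 4 from left. Merged: [4]
Compare 11 vs 6: take 6 from right. Merged: [4, 6]
Compare 11 vs 13: take 11 from left. Merged: [4, 6, 11]
Compare 13 vs 13: take 13 from left. Merged: [4, 6, 11, 13]
Compare 17 vs 13: take 13 from right. Merged: [4, 6, 11, 13, 13]
Compare 17 vs 16: take 16 from right. Merged: [4, 6, 11, 13, 13, 16]
Compare 17 vs 23: take 17 from left. Merged: [4, 6, 11, 13, 13, 16, 17]
Append remaining from right: [23]. Merged: [4, 6, 11, 13, 13, 16, 17, 23]

Final merged array: [4, 6, 11, 13, 13, 16, 17, 23]
Total comparisons: 7

The merged array is [4, 6, 11, 13, 13, 16, 17, 23], requiring 7 comparisons. The merge step runs in O(n) time where n is the total number of elements.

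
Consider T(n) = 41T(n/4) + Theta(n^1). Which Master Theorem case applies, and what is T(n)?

Master Theorem for T(n) = 41T(n/4) + O(n^1):

a = 41, b = 4, c = 1
log_b(a) = log_4(41) = 2.6788

Case 1: c = 1 < log_4(41) = 2.6788
T(n) = O(n^(log_4 41))

For T(n) = 41T(n/4) + O(n^1): log_4(41) = 2.6788. This is Case 1 of the Master Theorem (c < log_b(a), work dominated by leaves), giving O(n^(log_4 41)).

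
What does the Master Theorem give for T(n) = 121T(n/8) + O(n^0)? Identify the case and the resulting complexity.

Master Theorem for T(n) = 121T(n/8) + O(n^0):

a = 121, b = 8, c = 0
log_b(a) = log_8(121) = 2.3063

Case 1: c = 0 < log_8(121) = 2.3063
T(n) = O(n^(log_8 121))

For T(n) = 121T(n/8) + O(n^0): log_8(121) = 2.3063. This is Case 1 of the Master Theorem (c < log_b(a), work dominated by leaves), giving O(n^(log_8 121)).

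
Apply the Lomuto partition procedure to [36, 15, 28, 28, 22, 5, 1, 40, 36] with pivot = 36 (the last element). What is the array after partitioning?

Lomuto partition with pivot = 36:

Initial array: [36, 15, 28, 28, 22, 5, 1, 40, 36]

arr[0]=36 <= 36: swap with position 0, array becomes [36, 15, 28, 28, 22, 5, 1, 40, 36]
arr[1]=15 <= 36: swap with position 1, array becomes [36, 15, 28, 28, 22, 5, 1, 40, 36]
arr[2]=28 <= 36: swap with position 2, array becomes [36, 15, 28, 28, 22, 5, 1, 40, 36]
arr[3]=28 <= 36: swap with position 3, array becomes [36, 15, 28, 28, 22, 5, 1, 40, 36]
arr[4]=22 <= 36: swap with position 4, array becomes [36, 15, 28, 28, 22, 5, 1, 40, 36]
arr[5]=5 <= 36: swap with position 5, array becomes [36, 15, 28, 28, 22, 5, 1, 40, 36]
arr[6]=1 <= 36: swap with position 6, array becomes [36, 15, 28, 28, 22, 5, 1, 40, 36]
arr[7]=40 > 36: no swap

Place pivot at position 7: [36, 15, 28, 28, 22, 5, 1, 36, 40]
Pivot position: 7

After partitioning with pivot 36, the array becomes [36, 15, 28, 28, 22, 5, 1, 36, 40]. The pivot is placed at index 7. All elements to the left of the pivot are <= 36, and all elements to the right are > 36.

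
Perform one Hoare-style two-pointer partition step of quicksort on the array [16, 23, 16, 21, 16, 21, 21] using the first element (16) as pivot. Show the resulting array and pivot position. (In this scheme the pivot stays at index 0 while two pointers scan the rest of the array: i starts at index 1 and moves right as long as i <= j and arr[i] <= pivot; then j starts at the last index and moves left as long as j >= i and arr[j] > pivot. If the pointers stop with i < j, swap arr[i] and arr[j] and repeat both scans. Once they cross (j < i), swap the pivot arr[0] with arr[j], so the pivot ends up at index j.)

Hoare-style two-pointer partition with pivot = 16:

Initial array: [16, 23, 16, 21, 16, 21, 21]

Pointers start at i = 1, j = 6.
i stops at index 1 (arr[1]=23 > 16), j stops at index 4 (arr[4]=16 <= 16): swap arr[1] and arr[4], array becomes [16, 16, 16, 21, 23, 21, 21]
i ends at 3, j ends at 2: the pointers have crossed (j < i), so scanning stops.

Swap pivot arr[0] with arr[2] to place pivot at position 2: [16, 16, 16, 21, 23, 21, 21]
Pivot position: 2

After partitioning with pivot 16, the array becomes [16, 16, 16, 21, 23, 21, 21]. The pivot is placed at index 2. All elements to the left of the pivot are <= 16, and all elements to the right are > 16.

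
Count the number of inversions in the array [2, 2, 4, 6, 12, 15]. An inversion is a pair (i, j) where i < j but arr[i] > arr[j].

Finding inversions in [2, 2, 4, 6, 12, 15]:


Total inversions: 0

The array has 0 inversions. It is already sorted.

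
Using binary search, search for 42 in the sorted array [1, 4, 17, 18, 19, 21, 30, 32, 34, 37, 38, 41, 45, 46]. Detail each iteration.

Binary search for 42 in [1, 4, 17, 18, 19, 21, 30, 32, 34, 37, 38, 41, 45, 46]:

lo=0, hi=13, mid=6, arr[mid]=30 -> 30 < 42, search right half
lo=7, hi=13, mid=10, arr[mid]=38 -> 38 < 42, search right half
lo=11, hi=13, mid=12, arr[mid]=45 -> 45 > 42, search left half
lo=11, hi=11, mid=11, arr[mid]=41 -> 41 < 42, search right half
lo=12 > hi=11, target 42 not found

Binary search determines that 42 is not in the array after 4 comparisons. The search space was exhausted without finding the target.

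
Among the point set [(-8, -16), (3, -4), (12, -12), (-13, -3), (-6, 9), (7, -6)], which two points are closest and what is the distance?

Computing all pairwise distances among 6 points:

d((-8, -16), (3, -4)) = 16.2788
d((-8, -16), (12, -12)) = 20.3961
d((-8, -16), (-13, -3)) = 13.9284
d((-8, -16), (-6, 9)) = 25.0799
d((-8, -16), (7, -6)) = 18.0278
d((3, -4), (12, -12)) = 12.0416
d((3, -4), (-13, -3)) = 16.0312
d((3, -4), (-6, 9)) = 15.8114
d((3, -4), (7, -6)) = 4.4721 <-- minimum
d((12, -12), (-13, -3)) = 26.5707
d((12, -12), (-6, 9)) = 27.6586
d((12, -12), (7, -6)) = 7.8102
d((-13, -3), (-6, 9)) = 13.8924
d((-13, -3), (7, -6)) = 20.2237
d((-6, 9), (7, -6)) = 19.8494

Closest pair: (3, -4) and (7, -6) with distance 4.4721

The closest pair is (3, -4) and (7, -6) with Euclidean distance 4.4721. For 6 points, brute-force pairwise comparison is shown above. For large n, the divide-and-conquer algorithm (sort by x, recurse on halves, check the dividing strip) achieves O(n log n).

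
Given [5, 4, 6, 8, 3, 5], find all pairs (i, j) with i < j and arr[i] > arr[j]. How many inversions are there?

Finding inversions in [5, 4, 6, 8, 3, 5]:

(0, 1): arr[0]=5 > arr[1]=4
(0, 4): arr[0]=5 > arr[4]=3
(1, 4): arr[1]=4 > arr[4]=3
(2, 4): arr[2]=6 > arr[4]=3
(2, 5): arr[2]=6 > arr[5]=5
(3, 4): arr[3]=8 > arr[4]=3
(3, 5): arr[3]=8 > arr[5]=5

Total inversions: 7

The array has 7 inversion(s): (0,1), (0,4), (1,4), (2,4), (2,5), (3,4), (3,5). Each pair (i,j) satisfies i < j and arr[i] > arr[j].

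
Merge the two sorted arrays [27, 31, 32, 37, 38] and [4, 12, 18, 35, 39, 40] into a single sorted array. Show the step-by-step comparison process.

Merging process:

Compare 27 vs 4: take 4 from right. Merged: [4]
Compare 27 vs 12: take 12 from right. Merged: [4, 12]
Compare 27 vs 18: take 18 from right. Merged: [4, 12, 18]
Compare 27 vs 35: take 27 from left. Merged: [4, 12, 18, 27]
Compare 31 vs 35: take 31 from left. Merged: [4, 12, 18, 27, 31]
Compare 32 vs 35: take 32 from left. Merged: [4, 12, 18, 27, 31, 32]
Compare 37 vs 35: take 35 from right. Merged: [4, 12, 18, 27, 31, 32, 35]
Compare 37 vs 39: take 37 from left. Merged: [4, 12, 18, 27, 31, 32, 35, 37]
Compare 38 vs 39: take 38 from left. Merged: [4, 12, 18, 27, 31, 32, 35, 37, 38]
Append remaining from right: [39, 40]. Merged: [4, 12, 18, 27, 31, 32, 35, 37, 38, 39, 40]

Final merged array: [4, 12, 18, 27, 31, 32, 35, 37, 38, 39, 40]
Total comparisons: 9

The merged array is [4, 12, 18, 27, 31, 32, 35, 37, 38, 39, 40], requiring 9 comparisons. The merge step runs in O(n) time where n is the total number of elements.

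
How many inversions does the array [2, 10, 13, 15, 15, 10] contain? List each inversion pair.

Finding inversions in [2, 10, 13, 15, 15, 10]:

(2, 5): arr[2]=13 > arr[5]=10
(3, 5): arr[3]=15 > arr[5]=10
(4, 5): arr[4]=15 > arr[5]=10

Total inversions: 3

The array has 3 inversion(s): (2,5), (3,5), (4,5). Each pair (i,j) satisfies i < j and arr[i] > arr[j].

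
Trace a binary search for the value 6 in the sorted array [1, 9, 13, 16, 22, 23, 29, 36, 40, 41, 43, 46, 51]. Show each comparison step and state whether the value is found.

Binary search for 6 in [1, 9, 13, 16, 22, 23, 29, 36, 40, 41, 43, 46, 51]:

lo=0, hi=12, mid=6, arr[mid]=29 -> 29 > 6, search left half
lo=0, hi=5, mid=2, arr[mid]=13 -> 13 > 6, search left half
lo=0, hi=1, mid=0, arr[mid]=1 -> 1 < 6, search right half
lo=1, hi=1, mid=1, arr[mid]=9 -> 9 > 6, search left half
lo=1 > hi=0, target 6 not found

Binary search determines that 6 is not in the array after 4 comparisons. The search space was exhausted without finding the target.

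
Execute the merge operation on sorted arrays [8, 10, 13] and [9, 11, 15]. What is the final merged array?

Merging process:

Compare 8 vs 9: take 8 from left. Merged: [8]
Compare 10 vs 9: take 9 from right. Merged: [8, 9]
Compare 10 vs 11: take 10 from left. Merged: [8, 9, 10]
Compare 13 vs 11: take 11 from right. Merged: [8, 9, 10, 11]
Compare 13 vs 15: take 13 from left. Merged: [8, 9, 10, 11, 13]
Append remaining from right: [15]. Merged: [8, 9, 10, 11, 13, 15]

Final merged array: [8, 9, 10, 11, 13, 15]
Total comparisons: 5

The merged array is [8, 9, 10, 11, 13, 15], requiring 5 comparisons. The merge step runs in O(n) time where n is the total number of elements.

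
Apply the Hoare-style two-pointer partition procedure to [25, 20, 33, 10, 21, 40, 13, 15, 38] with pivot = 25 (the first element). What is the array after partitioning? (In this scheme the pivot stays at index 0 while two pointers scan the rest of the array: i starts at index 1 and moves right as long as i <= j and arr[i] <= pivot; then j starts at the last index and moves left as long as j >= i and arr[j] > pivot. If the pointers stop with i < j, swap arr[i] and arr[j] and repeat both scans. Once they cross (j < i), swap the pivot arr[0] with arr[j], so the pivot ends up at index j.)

Hoare-style two-pointer partition with pivot = 25:

Initial array: [25, 20, 33, 10, 21, 40, 13, 15, 38]

Pointers start at i = 1, j = 8.
i stops at index 2 (arr[2]=33 > 25), j stops at index 7 (arr[7]=15 <= 25): swap arr[2] and arr[7], array becomes [25, 20, 15, 10, 21, 40, 13, 33, 38]
i stops at index 5 (arr[5]=40 > 25), j stops at index 6 (arr[6]=13 <= 25): swap arr[5] and arr[6], array becomes [25, 20, 15, 10, 21, 13, 40, 33, 38]
i ends at 6, j ends at 5: the pointers have crossed (j < i), so scanning stops.

Swap pivot arr[0] with arr[5] to place pivot at position 5: [13, 20, 15, 10, 21, 25, 40, 33, 38]
Pivot position: 5

After partitioning with pivot 25, the array becomes [13, 20, 15, 10, 21, 25, 40, 33, 38]. The pivot is placed at index 5. All elements to the left of the pivot are <= 25, and all elements to the right are > 25.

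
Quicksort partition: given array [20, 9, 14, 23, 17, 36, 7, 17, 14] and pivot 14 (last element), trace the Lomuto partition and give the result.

Lomuto partition with pivot = 14:

Initial array: [20, 9, 14, 23, 17, 36, 7, 17, 14]

arr[0]=20 > 14: no swap
arr[1]=9 <= 14: swap with position 0, array becomes [9, 20, 14, 23, 17, 36, 7, 17, 14]
arr[2]=14 <= 14: swap with position 1, array becomes [9, 14, 20, 23, 17, 36, 7, 17, 14]
arr[3]=23 > 14: no swap
arr[4]=17 > 14: no swap
arr[5]=36 > 14: no swap
arr[6]=7 <= 14: swap with position 2, array becomes [9, 14, 7, 23, 17, 36, 20, 17, 14]
arr[7]=17 > 14: no swap

Place pivot at position 3: [9, 14, 7, 14, 17, 36, 20, 17, 23]
Pivot position: 3

After partitioning with pivot 14, the array becomes [9, 14, 7, 14, 17, 36, 20, 17, 23]. The pivot is placed at index 3. All elements to the left of the pivot are <= 14, and all elements to the right are > 14.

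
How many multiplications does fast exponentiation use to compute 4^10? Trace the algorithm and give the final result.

Computing 4^10 by squaring (build up from 4^1; each line after the first costs one multiplication):

4^1 = 4
4^2 = (4^1)^2 = 4^2 = 16
4^4 = (4^2)^2 = 16^2 = 256
4^5 = 4 * 4^4 = 4 * 256 = 1024
4^10 = (4^5)^2 = 1024^2 = 1048576

Result: 1048576
Multiplications needed: 4 (4 lines after 4^1)

4^10 = 1048576. Using exponentiation by squaring, this requires 4 multiplications. The key idea: if the exponent is even, square the half-power; if odd, multiply by the base once.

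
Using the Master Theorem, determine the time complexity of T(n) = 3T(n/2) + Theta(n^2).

Master Theorem for T(n) = 3T(n/2) + O(n^2):

a = 3, b = 2, c = 2
log_b(a) = log_2(3) = 1.5850

Case 3: c = 2 > log_2(3) = 1.5850
T(n) = O(n^2) = O(n^2)

For T(n) = 3T(n/2) + O(n^2): log_2(3) = 1.5850. This is Case 3 of the Master Theorem (c > log_b(a), work dominated by root), giving O(n^2).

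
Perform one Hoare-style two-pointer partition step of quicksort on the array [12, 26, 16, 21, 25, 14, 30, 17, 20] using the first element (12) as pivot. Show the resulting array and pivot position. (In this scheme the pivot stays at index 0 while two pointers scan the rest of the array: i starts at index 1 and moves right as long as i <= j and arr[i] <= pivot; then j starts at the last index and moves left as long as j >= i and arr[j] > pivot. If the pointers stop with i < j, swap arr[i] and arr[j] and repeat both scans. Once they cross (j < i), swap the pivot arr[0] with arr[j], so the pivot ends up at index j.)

Hoare-style two-pointer partition with pivot = 12:

Initial array: [12, 26, 16, 21, 25, 14, 30, 17, 20]

Pointers start at i = 1, j = 8.
i ends at 1, j ends at 0: the pointers have crossed (j < i), so scanning stops.

j = 0, so swapping arr[0] with arr[j] leaves the pivot at position 0: [12, 26, 16, 21, 25, 14, 30, 17, 20]
Pivot position: 0

After partitioning with pivot 12, the array becomes [12, 26, 16, 21, 25, 14, 30, 17, 20]. The pivot is placed at index 0. All elements to the left of the pivot are <= 12, and all elements to the right are > 12.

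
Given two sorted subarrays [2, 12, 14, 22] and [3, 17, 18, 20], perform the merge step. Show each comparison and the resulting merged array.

Merging process:

Compare 2 vs 3: take 2 from left. Merged: [2]
Compare 12 vs 3: take 3 from right. Merged: [2, 3]
Compare 12 vs 17: take 12 from left. Merged: [2, 3, 12]
Compare 14 vs 17: take 14 from left. Merged: [2, 3, 12, 14]
Compare 22 vs 17: take 17 from right. Merged: [2, 3, 12, 14, 17]
Compare 22 vs 18: take 18 from right. Merged: [2, 3, 12, 14, 17, 18]
Compare 22 vs 20: take 20 from right. Merged: [2, 3, 12, 14, 17, 18, 20]
Append remaining from left: [22]. Merged: [2, 3, 12, 14, 17, 18, 20, 22]

Final merged array: [2, 3, 12, 14, 17, 18, 20, 22]
Total comparisons: 7

The merged array is [2, 3, 12, 14, 17, 18, 20, 22], requiring 7 comparisons. The merge step runs in O(n) time where n is the total number of elements.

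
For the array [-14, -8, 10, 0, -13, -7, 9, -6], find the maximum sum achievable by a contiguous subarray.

Using Kadane's algorithm on [-14, -8, 10, 0, -13, -7, 9, -6]:

Scanning through the array:
Position 1 (value -8): max_ending_here = -8, max_so_far = -8
Position 2 (value 10): max_ending_here = 10, max_so_far = 10
Position 3 (value 0): max_ending_here = 10, max_so_far = 10
Position 4 (value -13): max_ending_here = -3, max_so_far = 10
Position 5 (value -7): max_ending_here = -7, max_so_far = 10
Position 6 (value 9): max_ending_here = 9, max_so_far = 10
Position 7 (value -6): max_ending_here = 3, max_so_far = 10

Maximum subarray: [10]
Maximum sum: 10

The maximum subarray is [10] with sum 10. This subarray runs from index 2 to index 2.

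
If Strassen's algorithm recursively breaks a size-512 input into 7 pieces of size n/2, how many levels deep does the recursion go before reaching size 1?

For divide and conquer with division factor 2:

Problem sizes at each level:
Level 0: 512
Level 1: 256
Level 2: 128
Level 3: 64
Level 4: 32
Level 5: 16
Level 6: 8
Level 7: 4
Level 8: 2
Level 9: 1

The root is level 0 and the size-1 base case is level 9 (the tree spans levels 0 through 9, i.e. 10 levels counting the root), so the depth is the number of divisions: log_2(512) = 9

The recursion tree depth is log_2(512) = 9. At each level, the problem size is divided by 2, so it takes 9 divisions to reduce to a base case of size 1. The algorithm makes 7 recursive calls at each level.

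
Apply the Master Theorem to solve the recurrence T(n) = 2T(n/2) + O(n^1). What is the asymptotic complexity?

Master Theorem for T(n) = 2T(n/2) + O(n^1):

a = 2, b = 2, c = 1
log_b(a) = log_2(2) = 1.0000

Case 2: c = 1 = log_2(2) = 1.0000
T(n) = O(n^1 log n) = O(n log n)

For T(n) = 2T(n/2) + O(n^1): log_2(2) = 1.0000. This is Case 2 of the Master Theorem (c = log_b(a), equal work at all levels), giving O(n log n).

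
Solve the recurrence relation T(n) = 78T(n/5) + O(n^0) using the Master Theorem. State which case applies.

Master Theorem for T(n) = 78T(n/5) + O(n^0):

a = 78, b = 5, c = 0
log_b(a) = log_5(78) = 2.7070

Case 1: c = 0 < log_5(78) = 2.7070
T(n) = O(n^(log_5 78))

For T(n) = 78T(n/5) + O(n^0): log_5(78) = 2.7070. This is Case 1 of the Master Theorem (c < log_b(a), work dominated by leaves), giving O(n^(log_5 78)).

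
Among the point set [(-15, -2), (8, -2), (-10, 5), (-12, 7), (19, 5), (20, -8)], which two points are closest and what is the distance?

Computing all pairwise distances among 6 points:

d((-15, -2), (8, -2)) = 23.0
d((-15, -2), (-10, 5)) = 8.6023
d((-15, -2), (-12, 7)) = 9.4868
d((-15, -2), (19, 5)) = 34.7131
d((-15, -2), (20, -8)) = 35.5106
d((8, -2), (-10, 5)) = 19.3132
d((8, -2), (-12, 7)) = 21.9317
d((8, -2), (19, 5)) = 13.0384
d((8, -2), (20, -8)) = 13.4164
d((-10, 5), (-12, 7)) = 2.8284 <-- minimum
d((-10, 5), (19, 5)) = 29.0
d((-10, 5), (20, -8)) = 32.6956
d((-12, 7), (19, 5)) = 31.0644
d((-12, 7), (20, -8)) = 35.3412
d((19, 5), (20, -8)) = 13.0384

Closest pair: (-10, 5) and (-12, 7) with distance 2.8284

The closest pair is (-10, 5) and (-12, 7) with Euclidean distance 2.8284. For 6 points, brute-force pairwise comparison is shown above. For large n, the divide-and-conquer algorithm (sort by x, recurse on halves, check the dividing strip) achieves O(n log n).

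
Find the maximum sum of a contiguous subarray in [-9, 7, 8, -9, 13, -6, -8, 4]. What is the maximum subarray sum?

Using Kadane's algorithm on [-9, 7, 8, -9, 13, -6, -8, 4]:

Scanning through the array:
Position 1 (value 7): max_ending_here = 7, max_so_far = 7
Position 2 (value 8): max_ending_here = 15, max_so_far = 15
Position 3 (value -9): max_ending_here = 6, max_so_far = 15
Position 4 (value 13): max_ending_here = 19, max_so_far = 19
Position 5 (value -6): max_ending_here = 13, max_so_far = 19
Position 6 (value -8): max_ending_here = 5, max_so_far = 19
Position 7 (value 4): max_ending_here = 9, max_so_far = 19

Maximum subarray: [7, 8, -9, 13]
Maximum sum: 19

The maximum subarray is [7, 8, -9, 13] with sum 19. This subarray runs from index 1 to index 4.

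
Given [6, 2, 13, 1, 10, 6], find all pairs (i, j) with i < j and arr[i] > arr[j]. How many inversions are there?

Finding inversions in [6, 2, 13, 1, 10, 6]:

(0, 1): arr[0]=6 > arr[1]=2
(0, 3): arr[0]=6 > arr[3]=1
(1, 3): arr[1]=2 > arr[3]=1
(2, 3): arr[2]=13 > arr[3]=1
(2, 4): arr[2]=13 > arr[4]=10
(2, 5): arr[2]=13 > arr[5]=6
(4, 5): arr[4]=10 > arr[5]=6

Total inversions: 7

The array has 7 inversion(s): (0,1), (0,3), (1,3), (2,3), (2,4), (2,5), (4,5). Each pair (i,j) satisfies i < j and arr[i] > arr[j].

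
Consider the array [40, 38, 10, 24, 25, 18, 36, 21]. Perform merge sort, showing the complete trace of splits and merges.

Merge sort trace:

Split: [40, 38, 10, 24, 25, 18, 36, 21] -> [40, 38, 10, 24] and [25, 18, 36, 21]
  Split: [40, 38, 10, 24] -> [40, 38] and [10, 24]
    Split: [40, 38] -> [40] and [38]
    Merge: [40] + [38] -> [38, 40]
    Split: [10, 24] -> [10] and [24]
    Merge: [10] + [24] -> [10, 24]
  Merge: [38, 40] + [10, 24] -> [10, 24, 38, 40]
  Split: [25, 18, 36, 21] -> [25, 18] and [36, 21]
    Split: [25, 18] -> [25] and [18]
    Merge: [25] + [18] -> [18, 25]
    Split: [36, 21] -> [36] and [21]
    Merge: [36] + [21] -> [21, 36]
  Merge: [18, 25] + [21, 36] -> [18, 21, 25, 36]
Merge: [10, 24, 38, 40] + [18, 21, 25, 36] -> [10, 18, 21, 24, 25, 36, 38, 40]

Final sorted array: [10, 18, 21, 24, 25, 36, 38, 40]

The merge sort proceeds by recursively splitting the array and merging sorted halves.
After all merges, the sorted array is [10, 18, 21, 24, 25, 36, 38, 40].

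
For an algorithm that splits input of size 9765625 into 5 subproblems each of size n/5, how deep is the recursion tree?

For divide and conquer with division factor 5:

Problem sizes at each level:
Level 0: 9765625
Level 1: 1953125
Level 2: 390625
Level 3: 78125
Level 4: 15625
Level 5: 3125
Level 6: 625
Level 7: 125
Level 8: 25
Level 9: 5
Level 10: 1

The root is level 0 and the size-1 base case is level 10 (the tree spans levels 0 through 10, i.e. 11 levels counting the root), so the depth is the number of divisions: log_5(9765625) = 10

The recursion tree depth is log_5(9765625) = 10. At each level, the problem size is divided by 5, so it takes 10 divisions to reduce to a base case of size 1. The algorithm makes 5 recursive calls at each level.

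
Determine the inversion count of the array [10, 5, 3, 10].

Finding inversions in [10, 5, 3, 10]:

(0, 1): arr[0]=10 > arr[1]=5
(0, 2): arr[0]=10 > arr[2]=3
(1, 2): arr[1]=5 > arr[2]=3

Total inversions: 3

The array has 3 inversion(s): (0,1), (0,2), (1,2). Each pair (i,j) satisfies i < j and arr[i] > arr[j].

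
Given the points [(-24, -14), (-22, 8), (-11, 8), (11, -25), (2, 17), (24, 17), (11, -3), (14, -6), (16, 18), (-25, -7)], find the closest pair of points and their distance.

Computing all pairwise distances among 10 points:

d((-24, -14), (-22, 8)) = 22.0907
d((-24, -14), (-11, 8)) = 25.5539
d((-24, -14), (11, -25)) = 36.6879
d((-24, -14), (2, 17)) = 40.4599
d((-24, -14), (24, 17)) = 57.1402
d((-24, -14), (11, -3)) = 36.6879
d((-24, -14), (14, -6)) = 38.833
d((-24, -14), (16, 18)) = 51.225
d((-24, -14), (-25, -7)) = 7.0711
d((-22, 8), (-11, 8)) = 11.0
d((-22, 8), (11, -25)) = 46.669
d((-22, 8), (2, 17)) = 25.632
d((-22, 8), (24, 17)) = 46.8722
d((-22, 8), (11, -3)) = 34.7851
d((-22, 8), (14, -6)) = 38.6264
d((-22, 8), (16, 18)) = 39.2938
d((-22, 8), (-25, -7)) = 15.2971
d((-11, 8), (11, -25)) = 39.6611
d((-11, 8), (2, 17)) = 15.8114
d((-11, 8), (24, 17)) = 36.1386
d((-11, 8), (11, -3)) = 24.5967
d((-11, 8), (14, -6)) = 28.6531
d((-11, 8), (16, 18)) = 28.7924
d((-11, 8), (-25, -7)) = 20.5183
d((11, -25), (2, 17)) = 42.9535
d((11, -25), (24, 17)) = 43.9659
d((11, -25), (11, -3)) = 22.0
d((11, -25), (14, -6)) = 19.2354
d((11, -25), (16, 18)) = 43.2897
d((11, -25), (-25, -7)) = 40.2492
d((2, 17), (24, 17)) = 22.0
d((2, 17), (11, -3)) = 21.9317
d((2, 17), (14, -6)) = 25.9422
d((2, 17), (16, 18)) = 14.0357
d((2, 17), (-25, -7)) = 36.1248
d((24, 17), (11, -3)) = 23.8537
d((24, 17), (14, -6)) = 25.0799
d((24, 17), (16, 18)) = 8.0623
d((24, 17), (-25, -7)) = 54.5619
d((11, -3), (14, -6)) = 4.2426 <-- minimum
d((11, -3), (16, 18)) = 21.587
d((11, -3), (-25, -7)) = 36.2215
d((14, -6), (16, 18)) = 24.0832
d((14, -6), (-25, -7)) = 39.0128
d((16, 18), (-25, -7)) = 48.0208

Closest pair: (11, -3) and (14, -6) with distance 4.2426

The closest pair is (11, -3) and (14, -6) with Euclidean distance 4.2426. For 10 points, brute-force pairwise comparison is shown above. For large n, the divide-and-conquer algorithm (sort by x, recurse on halves, check the dividing strip) achieves O(n log n).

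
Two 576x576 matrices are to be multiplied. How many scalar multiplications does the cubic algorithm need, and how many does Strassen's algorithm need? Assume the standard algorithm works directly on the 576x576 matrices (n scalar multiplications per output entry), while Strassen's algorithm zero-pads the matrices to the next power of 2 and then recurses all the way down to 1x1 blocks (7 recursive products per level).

Matrix multiplication for 576x576 matrices:

Strassen's algorithm requires power-of-2 dimensions. Pad 576x576 to 1024x1024 (next power of 2).

Standard algorithm: 576^3 = 191102976 multiplications
Strassen's algorithm: 7^(log2(1024)) = 7^10 = 282475249 multiplications
Difference: 191102976 - 282475249 = -91372273 (Strassen uses MORE here due to padding overhead — for small or just-over-power-of-2 n, padding can outweigh the per-level savings)

Standard: 191102976 multiplications (576^3). Strassen: 282475249 multiplications (7^10, after padding to 1024x1024). Strassen reduces 8 recursive multiplications to 7 at each level.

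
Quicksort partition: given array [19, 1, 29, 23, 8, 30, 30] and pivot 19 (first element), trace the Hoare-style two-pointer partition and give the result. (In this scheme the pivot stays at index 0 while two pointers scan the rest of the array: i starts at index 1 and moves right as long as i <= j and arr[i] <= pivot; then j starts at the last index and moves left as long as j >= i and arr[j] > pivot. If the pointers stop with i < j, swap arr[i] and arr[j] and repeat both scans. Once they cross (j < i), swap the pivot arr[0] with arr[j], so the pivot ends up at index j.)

Hoare-style two-pointer partition with pivot = 19:

Initial array: [19, 1, 29, 23, 8, 30, 30]

Pointers start at i = 1, j = 6.
i stops at index 2 (arr[2]=29 > 19), j stops at index 4 (arr[4]=8 <= 19): swap arr[2] and arr[4], array becomes [19, 1, 8, 23, 29, 30, 30]
i ends at 3, j ends at 2: the pointers have crossed (j < i), so scanning stops.

Swap pivot arr[0] with arr[2] to place pivot at position 2: [8, 1, 19, 23, 29, 30, 30]
Pivot position: 2

After partitioning with pivot 19, the array becomes [8, 1, 19, 23, 29, 30, 30]. The pivot is placed at index 2. All elements to the left of the pivot are <= 19, and all elements to the right are > 19.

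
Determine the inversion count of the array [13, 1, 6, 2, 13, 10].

Finding inversions in [13, 1, 6, 2, 13, 10]:

(0, 1): arr[0]=13 > arr[1]=1
(0, 2): arr[0]=13 > arr[2]=6
(0, 3): arr[0]=13 > arr[3]=2
(0, 5): arr[0]=13 > arr[5]=10
(2, 3): arr[2]=6 > arr[3]=2
(4, 5): arr[4]=13 > arr[5]=10

Total inversions: 6

The array has 6 inversion(s): (0,1), (0,2), (0,3), (0,5), (2,3), (4,5). Each pair (i,j) satisfies i < j and arr[i] > arr[j].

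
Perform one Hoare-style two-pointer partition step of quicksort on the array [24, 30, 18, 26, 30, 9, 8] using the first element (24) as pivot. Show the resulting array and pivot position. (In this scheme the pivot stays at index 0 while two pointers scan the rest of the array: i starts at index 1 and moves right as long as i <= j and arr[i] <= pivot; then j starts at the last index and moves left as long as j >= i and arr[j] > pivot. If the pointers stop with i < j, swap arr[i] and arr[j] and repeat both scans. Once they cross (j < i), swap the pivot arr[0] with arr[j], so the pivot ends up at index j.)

Hoare-style two-pointer partition with pivot = 24:

Initial array: [24, 30, 18, 26, 30, 9, 8]

Pointers start at i = 1, j = 6.
i stops at index 1 (arr[1]=30 > 24), j stops at index 6 (arr[6]=8 <= 24): swap arr[1] and arr[6], array becomes [24, 8, 18, 26, 30, 9, 30]
i stops at index 3 (arr[3]=26 > 24), j stops at index 5 (arr[5]=9 <= 24): swap arr[3] and arr[5], array becomes [24, 8, 18, 9, 30, 26, 30]
i ends at 4, j ends at 3: the pointers have crossed (j < i), so scanning stops.

Swap pivot arr[0] with arr[3] to place pivot at position 3: [9, 8, 18, 24, 30, 26, 30]
Pivot position: 3

After partitioning with pivot 24, the array becomes [9, 8, 18, 24, 30, 26, 30]. The pivot is placed at index 3. All elements to the left of the pivot are <= 24, and all elements to the right are > 24.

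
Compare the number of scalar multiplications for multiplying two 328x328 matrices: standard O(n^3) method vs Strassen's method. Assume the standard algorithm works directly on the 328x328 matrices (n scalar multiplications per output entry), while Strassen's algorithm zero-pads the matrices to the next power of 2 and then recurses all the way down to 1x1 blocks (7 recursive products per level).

Matrix multiplication for 328x328 matrices:

Strassen's algorithm requires power-of-2 dimensions. Pad 328x328 to 512x512 (next power of 2).

Standard algorithm: 328^3 = 35287552 multiplications
Strassen's algorithm: 7^(log2(512)) = 7^9 = 40353607 multiplications
Difference: 35287552 - 40353607 = -5066055 (Strassen uses MORE here due to padding overhead — for small or just-over-power-of-2 n, padding can outweigh the per-level savings)

Standard: 35287552 multiplications (328^3). Strassen: 40353607 multiplications (7^9, after padding to 512x512). Strassen reduces 8 recursive multiplications to 7 at each level.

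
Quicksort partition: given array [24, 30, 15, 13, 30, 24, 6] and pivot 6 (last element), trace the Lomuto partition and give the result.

Lomuto partition with pivot = 6:

Initial array: [24, 30, 15, 13, 30, 24, 6]

arr[0]=24 > 6: no swap
arr[1]=30 > 6: no swap
arr[2]=15 > 6: no swap
arr[3]=13 > 6: no swap
arr[4]=30 > 6: no swap
arr[5]=24 > 6: no swap

Place pivot at position 0: [6, 30, 15, 13, 30, 24, 24]
Pivot position: 0

After partitioning with pivot 6, the array becomes [6, 30, 15, 13, 30, 24, 24]. The pivot is placed at index 0. All elements to the left of the pivot are <= 6, and all elements to the right are > 6.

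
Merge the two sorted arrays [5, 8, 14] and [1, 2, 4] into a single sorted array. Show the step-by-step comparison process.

Merging process:

Compare 5 vs 1: take 1 from right. Merged: [1]
Compare 5 vs 2: take 2 from right. Merged: [1, 2]
Compare 5 vs 4: take 4 from right. Merged: [1, 2, 4]
Append remaining from left: [5, 8, 14]. Merged: [1, 2, 4, 5, 8, 14]

Final merged array: [1, 2, 4, 5, 8, 14]
Total comparisons: 3

The merged array is [1, 2, 4, 5, 8, 14], requiring 3 comparisons. The merge step runs in O(n) time where n is the total number of elements.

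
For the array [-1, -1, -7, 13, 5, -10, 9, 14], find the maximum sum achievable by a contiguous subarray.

Using Kadane's algorithm on [-1, -1, -7, 13, 5, -10, 9, 14]:

Scanning through the array:
Position 1 (value -1): max_ending_here = -1, max_so_far = -1
Position 2 (value -7): max_ending_here = -7, max_so_far = -1
Position 3 (value 13): max_ending_here = 13, max_so_far = 13
Position 4 (value 5): max_ending_here = 18, max_so_far = 18
Position 5 (value -10): max_ending_here = 8, max_so_far = 18
Position 6 (value 9): max_ending_here = 17, max_so_far = 18
Position 7 (value 14): max_ending_here = 31, max_so_far = 31

Maximum subarray: [13, 5, -10, 9, 14]
Maximum sum: 31

The maximum subarray is [13, 5, -10, 9, 14] with sum 31. This subarray runs from index 3 to index 7.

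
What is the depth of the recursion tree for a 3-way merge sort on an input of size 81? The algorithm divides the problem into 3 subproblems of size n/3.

For divide and conquer with division factor 3:

Problem sizes at each level:
Level 0: 81
Level 1: 27
Level 2: 9
Level 3: 3
Level 4: 1

The root is level 0 and the size-1 base case is level 4 (the tree spans levels 0 through 4, i.e. 5 levels counting the root), so the depth is the number of divisions: log_3(81) = 4

The recursion tree depth is log_3(81) = 4. At each level, the problem size is divided by 3, so it takes 4 divisions to reduce to a base case of size 1. The algorithm makes 3 recursive calls at each level.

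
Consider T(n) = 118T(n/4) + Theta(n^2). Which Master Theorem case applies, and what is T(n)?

Master Theorem for T(n) = 118T(n/4) + O(n^2):

a = 118, b = 4, c = 2
log_b(a) = log_4(118) = 3.4413

Case 1: c = 2 < log_4(118) = 3.4413
T(n) = O(n^(log_4 118))

For T(n) = 118T(n/4) + O(n^2): log_4(118) = 3.4413. This is Case 1 of the Master Theorem (c < log_b(a), work dominated by leaves), giving O(n^(log_4 118)).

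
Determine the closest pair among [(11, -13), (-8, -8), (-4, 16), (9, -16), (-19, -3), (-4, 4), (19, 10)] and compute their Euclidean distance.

Computing all pairwise distances among 7 points:

d((11, -13), (-8, -8)) = 19.6469
d((11, -13), (-4, 16)) = 32.6497
d((11, -13), (9, -16)) = 3.6056 <-- minimum
d((11, -13), (-19, -3)) = 31.6228
d((11, -13), (-4, 4)) = 22.6716
d((11, -13), (19, 10)) = 24.3516
d((-8, -8), (-4, 16)) = 24.3311
d((-8, -8), (9, -16)) = 18.7883
d((-8, -8), (-19, -3)) = 12.083
d((-8, -8), (-4, 4)) = 12.6491
d((-8, -8), (19, 10)) = 32.45
d((-4, 16), (9, -16)) = 34.5398
d((-4, 16), (-19, -3)) = 24.2074
d((-4, 16), (-4, 4)) = 12.0
d((-4, 16), (19, 10)) = 23.7697
d((9, -16), (-19, -3)) = 30.8707
d((9, -16), (-4, 4)) = 23.8537
d((9, -16), (19, 10)) = 27.8568
d((-19, -3), (-4, 4)) = 16.5529
d((-19, -3), (19, 10)) = 40.1622
d((-4, 4), (19, 10)) = 23.7697

Closest pair: (11, -13) and (9, -16) with distance 3.6056

The closest pair is (11, -13) and (9, -16) with Euclidean distance 3.6056. For 7 points, brute-force pairwise comparison is shown above. For large n, the divide-and-conquer algorithm (sort by x, recurse on halves, check the dividing strip) achieves O(n log n).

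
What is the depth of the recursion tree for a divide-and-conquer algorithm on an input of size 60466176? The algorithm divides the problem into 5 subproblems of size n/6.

For divide and conquer with division factor 6:

Problem sizes at each level:
Level 0: 60466176
Level 1: 10077696
Level 2: 1679616
Level 3: 279936
Level 4: 46656
Level 5: 7776
Level 6: 1296
Level 7: 216
Level 8: 36
Level 9: 6
Level 10: 1

The root is level 0 and the size-1 base case is level 10 (the tree spans levels 0 through 10, i.e. 11 levels counting the root), so the depth is the number of divisions: log_6(60466176) = 10

The recursion tree depth is log_6(60466176) = 10. At each level, the problem size is divided by 6, so it takes 10 divisions to reduce to a base case of size 1. The algorithm makes 5 recursive calls at each level.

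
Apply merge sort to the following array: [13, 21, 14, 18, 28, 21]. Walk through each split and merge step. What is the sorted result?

Merge sort trace:

Split: [13, 21, 14, 18, 28, 21] -> [13, 21, 14] and [18, 28, 21]
  Split: [13, 21, 14] -> [13] and [21, 14]
    Split: [21, 14] -> [21] and [14]
    Merge: [21] + [14] -> [14, 21]
  Merge: [13] + [14, 21] -> [13, 14, 21]
  Split: [18, 28, 21] -> [18] and [28, 21]
    Split: [28, 21] -> [28] and [21]
    Merge: [28] + [21] -> [21, 28]
  Merge: [18] + [21, 28] -> [18, 21, 28]
Merge: [13, 14, 21] + [18, 21, 28] -> [13, 14, 18, 21, 21, 28]

Final sorted array: [13, 14, 18, 21, 21, 28]

The merge sort proceeds by recursively splitting the array and merging sorted halves.
After all merges, the sorted array is [13, 14, 18, 21, 21, 28].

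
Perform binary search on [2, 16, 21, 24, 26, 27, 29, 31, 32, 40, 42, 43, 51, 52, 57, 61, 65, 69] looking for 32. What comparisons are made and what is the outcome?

Binary search for 32 in [2, 16, 21, 24, 26, 27, 29, 31, 32, 40, 42, 43, 51, 52, 57, 61, 65, 69]:

lo=0, hi=17, mid=8, arr[mid]=32 -> Found target at index 8!

Binary search finds 32 at index 8 after 1 comparisons. The search repeatedly halves the search space by comparing with the middle element.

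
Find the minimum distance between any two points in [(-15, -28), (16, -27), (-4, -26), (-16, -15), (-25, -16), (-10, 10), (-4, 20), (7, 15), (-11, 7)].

Computing all pairwise distances among 9 points:

d((-15, -28), (16, -27)) = 31.0161
d((-15, -28), (-4, -26)) = 11.1803
d((-15, -28), (-16, -15)) = 13.0384
d((-15, -28), (-25, -16)) = 15.6205
d((-15, -28), (-10, 10)) = 38.3275
d((-15, -28), (-4, 20)) = 49.2443
d((-15, -28), (7, 15)) = 48.3011
d((-15, -28), (-11, 7)) = 35.2278
d((16, -27), (-4, -26)) = 20.025
d((16, -27), (-16, -15)) = 34.176
d((16, -27), (-25, -16)) = 42.45
d((16, -27), (-10, 10)) = 45.2217
d((16, -27), (-4, 20)) = 51.0784
d((16, -27), (7, 15)) = 42.9535
d((16, -27), (-11, 7)) = 43.4166
d((-4, -26), (-16, -15)) = 16.2788
d((-4, -26), (-25, -16)) = 23.2594
d((-4, -26), (-10, 10)) = 36.4966
d((-4, -26), (-4, 20)) = 46.0
d((-4, -26), (7, 15)) = 42.45
d((-4, -26), (-11, 7)) = 33.7343
d((-16, -15), (-25, -16)) = 9.0554
d((-16, -15), (-10, 10)) = 25.7099
d((-16, -15), (-4, 20)) = 37.0
d((-16, -15), (7, 15)) = 37.8021
d((-16, -15), (-11, 7)) = 22.561
d((-25, -16), (-10, 10)) = 30.0167
d((-25, -16), (-4, 20)) = 41.6773
d((-25, -16), (7, 15)) = 44.5533
d((-25, -16), (-11, 7)) = 26.9258
d((-10, 10), (-4, 20)) = 11.6619
d((-10, 10), (7, 15)) = 17.72
d((-10, 10), (-11, 7)) = 3.1623 <-- minimum
d((-4, 20), (7, 15)) = 12.083
d((-4, 20), (-11, 7)) = 14.7648
d((7, 15), (-11, 7)) = 19.6977

Closest pair: (-10, 10) and (-11, 7) with distance 3.1623

The closest pair is (-10, 10) and (-11, 7) with Euclidean distance 3.1623. For 9 points, brute-force pairwise comparison is shown above. For large n, the divide-and-conquer algorithm (sort by x, recurse on halves, check the dividing strip) achieves O(n log n).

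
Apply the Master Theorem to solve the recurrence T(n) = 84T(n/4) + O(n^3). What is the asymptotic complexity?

Master Theorem for T(n) = 84T(n/4) + O(n^3):

a = 84, b = 4, c = 3
log_b(a) = log_4(84) = 3.1962

Case 1: c = 3 < log_4(84) = 3.1962
T(n) = O(n^(log_4 84))

For T(n) = 84T(n/4) + O(n^3): log_4(84) = 3.1962. This is Case 1 of the Master Theorem (c < log_b(a), work dominated by leaves), giving O(n^(log_4 84)).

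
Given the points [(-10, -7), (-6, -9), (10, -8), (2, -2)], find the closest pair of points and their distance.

Computing all pairwise distances among 4 points:

d((-10, -7), (-6, -9)) = 4.4721 <-- minimum
d((-10, -7), (10, -8)) = 20.025
d((-10, -7), (2, -2)) = 13.0
d((-6, -9), (10, -8)) = 16.0312
d((-6, -9), (2, -2)) = 10.6301
d((10, -8), (2, -2)) = 10.0

Closest pair: (-10, -7) and (-6, -9) with distance 4.4721

The closest pair is (-10, -7) and (-6, -9) with Euclidean distance 4.4721. For 4 points, brute-force pairwise comparison is shown above. For large n, the divide-and-conquer algorithm (sort by x, recurse on halves, check the dividing strip) achieves O(n log n).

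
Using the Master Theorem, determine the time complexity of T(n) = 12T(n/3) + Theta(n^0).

Master Theorem for T(n) = 12T(n/3) + O(n^0):

a = 12, b = 3, c = 0
log_b(a) = log_3(12) = 2.2619

Case 1: c = 0 < log_3(12) = 2.2619
T(n) = O(n^(log_3 12))

For T(n) = 12T(n/3) + O(n^0): log_3(12) = 2.2619. This is Case 1 of the Master Theorem (c < log_b(a), work dominated by leaves), giving O(n^(log_3 12)).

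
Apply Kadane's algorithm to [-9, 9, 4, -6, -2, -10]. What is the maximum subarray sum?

Using Kadane's algorithm on [-9, 9, 4, -6, -2, -10]:

Scanning through the array:
Position 1 (value 9): max_ending_here = 9, max_so_far = 9
Position 2 (value 4): max_ending_here = 13, max_so_far = 13
Position 3 (value -6): max_ending_here = 7, max_so_far = 13
Position 4 (value -2): max_ending_here = 5, max_so_far = 13
Position 5 (value -10): max_ending_here = -5, max_so_far = 13

Maximum subarray: [9, 4]
Maximum sum: 13

The maximum subarray is [9, 4] with sum 13. This subarray runs from index 1 to index 2.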